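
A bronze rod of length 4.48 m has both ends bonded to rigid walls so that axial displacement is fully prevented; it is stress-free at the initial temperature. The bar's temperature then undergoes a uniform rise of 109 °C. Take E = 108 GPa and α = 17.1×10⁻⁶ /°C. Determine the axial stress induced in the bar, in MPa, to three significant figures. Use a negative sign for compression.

-201 MPa

Free thermal expansion αLΔT = 17.1e-6 · 4480 · 109 = 8.35 mm.
The walls impose strain ε = −(8.35)/4480 = -1.8639e-03; σ = Eε = 108000 · -1.8639e-03 = -201.3 MPa.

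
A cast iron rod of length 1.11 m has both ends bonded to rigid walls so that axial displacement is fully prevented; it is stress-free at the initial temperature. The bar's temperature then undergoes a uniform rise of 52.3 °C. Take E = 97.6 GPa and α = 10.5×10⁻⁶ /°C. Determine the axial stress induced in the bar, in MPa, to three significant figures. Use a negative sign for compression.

-53.6 MPa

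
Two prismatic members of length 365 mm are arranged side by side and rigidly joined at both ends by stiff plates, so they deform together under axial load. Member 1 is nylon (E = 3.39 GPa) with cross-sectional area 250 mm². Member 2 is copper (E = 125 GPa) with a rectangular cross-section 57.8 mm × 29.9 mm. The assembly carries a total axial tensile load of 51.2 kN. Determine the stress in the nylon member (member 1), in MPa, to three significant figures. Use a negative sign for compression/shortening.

0.800 MPa

A_2 = 1728 mm².
Equal strain + equilibrium ⇒ each member carries load in proportion to AE: A₁E₁ = 847500 N, A₂E₂ = 216000000 N, ΣAE = 216900000 N.
σ₁ = P·E₁/ΣAE = 51200·3390/216900000 = 0.8003 MPa.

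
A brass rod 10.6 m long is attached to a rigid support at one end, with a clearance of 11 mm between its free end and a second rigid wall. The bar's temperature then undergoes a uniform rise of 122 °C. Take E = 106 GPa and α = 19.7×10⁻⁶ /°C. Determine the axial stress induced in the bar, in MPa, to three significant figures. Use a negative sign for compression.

Free thermal expansion αLΔT = 19.7e-6 · 10600 · 122 = 25.48 mm.
The walls engage after the gap closes; constrained expansion = 25.48 − 11 = 14.48 mm.
The walls impose strain ε = −(14.48)/10600 = -1.3657e-03; σ = Eε = 106000 · -1.3657e-03 = -144.8 MPa.

-145 MPa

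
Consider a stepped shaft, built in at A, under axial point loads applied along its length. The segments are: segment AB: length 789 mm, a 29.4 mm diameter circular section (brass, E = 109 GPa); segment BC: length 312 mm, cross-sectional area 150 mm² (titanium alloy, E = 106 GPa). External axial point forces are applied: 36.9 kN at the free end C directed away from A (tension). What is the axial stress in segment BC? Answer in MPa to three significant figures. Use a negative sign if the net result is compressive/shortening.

246 MPa

Internal axial forces (sectioning from the free end, tension +): N_BC = 36.9 kN, N_AB = 36.9 kN.
σ_BC = N_BC/A_BC = 36900/150 = 246 MPa.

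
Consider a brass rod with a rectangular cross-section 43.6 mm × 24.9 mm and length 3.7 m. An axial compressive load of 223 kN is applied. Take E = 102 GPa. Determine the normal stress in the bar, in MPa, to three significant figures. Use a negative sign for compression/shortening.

-205 MPa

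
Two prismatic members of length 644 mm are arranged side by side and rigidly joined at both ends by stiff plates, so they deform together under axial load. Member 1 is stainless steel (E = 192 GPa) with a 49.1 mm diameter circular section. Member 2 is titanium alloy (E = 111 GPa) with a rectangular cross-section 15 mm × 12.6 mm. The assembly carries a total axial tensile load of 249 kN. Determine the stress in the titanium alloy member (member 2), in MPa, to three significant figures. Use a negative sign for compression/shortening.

71.9 MPa

A_1 = 1893 mm².
A_2 = 189 mm².
Equal strain + equilibrium ⇒ each member carries load in proportion to AE: A₁E₁ = 363500000 N, A₂E₂ = 20980000 N, ΣAE = 384500000 N.
σ₂ = P·E₂/ΣAE = 249000·111000/384500000 = 71.88 MPa.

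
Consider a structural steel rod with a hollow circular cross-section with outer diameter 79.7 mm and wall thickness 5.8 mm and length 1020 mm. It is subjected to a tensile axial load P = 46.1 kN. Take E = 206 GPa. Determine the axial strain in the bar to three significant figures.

A = 1347 mm².
σ = N/A = 34.24 MPa; ε = σ/E = 34.24/206000 = 1.662e-04.

1.66e-04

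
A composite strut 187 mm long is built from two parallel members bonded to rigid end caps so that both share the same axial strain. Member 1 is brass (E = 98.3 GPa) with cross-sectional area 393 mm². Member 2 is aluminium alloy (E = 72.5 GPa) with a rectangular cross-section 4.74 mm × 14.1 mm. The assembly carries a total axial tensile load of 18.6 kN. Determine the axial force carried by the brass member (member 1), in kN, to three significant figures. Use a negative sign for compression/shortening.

A_2 = 66.83 mm².
Equal strain + equilibrium ⇒ each member carries load in proportion to AE: A₁E₁ = 38630000 N, A₂E₂ = 4845000 N, ΣAE = 43480000 N.
F₁ = P·A₁E₁/ΣAE = 18600·38630000/43480000 = 16530 N.

16.5 kN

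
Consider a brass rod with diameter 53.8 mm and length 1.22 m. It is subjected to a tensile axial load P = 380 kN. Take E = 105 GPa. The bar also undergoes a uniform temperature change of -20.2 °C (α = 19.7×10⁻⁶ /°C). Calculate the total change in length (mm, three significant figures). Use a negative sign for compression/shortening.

1.46 mm

A = 2273 mm².
δ_mech = NL/(AE) = 380000·1220/(2273·105000) = 1.942 mm.
δ_thermal = αLΔT = 19.7e-6·1220·-20.2 = -0.4855 mm.
δ = δ_mech + δ_thermal = 1.457 mm.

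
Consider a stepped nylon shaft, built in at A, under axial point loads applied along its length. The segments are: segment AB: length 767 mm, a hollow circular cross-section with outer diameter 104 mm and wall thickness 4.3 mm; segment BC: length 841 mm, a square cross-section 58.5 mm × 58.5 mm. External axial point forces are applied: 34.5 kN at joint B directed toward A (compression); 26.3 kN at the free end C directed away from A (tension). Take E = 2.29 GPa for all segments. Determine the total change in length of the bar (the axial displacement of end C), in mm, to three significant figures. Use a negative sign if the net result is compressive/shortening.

Internal axial forces (sectioning from the free end, tension +): N_BC = 26.3 kN, N_AB = -8.2 kN.
A_AB = 1347 mm².
A_BC = 3422 mm².
δ_AB = -8200·767/(1347·2290) = -2.039 mm
δ_BC = 26300·841/(3422·2290) = 2.822 mm
δ = Σδ_i = 0.7831 mm.

0.783 mm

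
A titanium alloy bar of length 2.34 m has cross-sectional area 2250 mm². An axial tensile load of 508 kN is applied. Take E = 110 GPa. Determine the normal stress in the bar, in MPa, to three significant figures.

226 MPa

σ = N/A = 508000/2250 = 225.8 MPa.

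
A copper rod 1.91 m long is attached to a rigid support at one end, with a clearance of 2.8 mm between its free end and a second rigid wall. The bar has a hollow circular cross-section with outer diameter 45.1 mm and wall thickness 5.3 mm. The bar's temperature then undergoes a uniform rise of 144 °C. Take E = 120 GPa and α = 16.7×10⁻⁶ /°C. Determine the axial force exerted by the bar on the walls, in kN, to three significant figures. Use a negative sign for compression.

Free thermal expansion αLΔT = 16.7e-6 · 1910 · 144 = 4.593 mm.
The walls engage after the gap closes; constrained expansion = 4.593 − 2.8 = 1.793 mm.
The walls impose strain ε = −(1.793)/1910 = -9.3883e-04; σ = Eε = 120000 · -9.3883e-04 = -112.7 MPa.
Wall reaction R = σ·A = -112.7·662.7 = -74660 N = -74.66 kN.

-74.7 kN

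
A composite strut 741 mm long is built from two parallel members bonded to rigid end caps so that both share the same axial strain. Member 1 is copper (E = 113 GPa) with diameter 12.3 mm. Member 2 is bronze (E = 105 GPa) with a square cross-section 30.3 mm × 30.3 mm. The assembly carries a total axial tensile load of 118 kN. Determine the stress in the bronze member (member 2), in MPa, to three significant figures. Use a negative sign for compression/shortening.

113 MPa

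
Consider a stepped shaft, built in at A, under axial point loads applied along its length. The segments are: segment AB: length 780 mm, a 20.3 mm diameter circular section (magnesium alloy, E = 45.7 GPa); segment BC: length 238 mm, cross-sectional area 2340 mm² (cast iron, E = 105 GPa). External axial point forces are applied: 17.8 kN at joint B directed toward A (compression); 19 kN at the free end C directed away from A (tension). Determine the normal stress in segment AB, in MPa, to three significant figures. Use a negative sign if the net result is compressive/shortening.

3.71 MPa

Internal axial forces (sectioning from the free end, tension +): N_BC = 19 kN, N_AB = 1.2 kN.
A_AB = 323.7 mm².
σ_AB = N_AB/A_AB = 1200/323.7 = 3.708 MPa.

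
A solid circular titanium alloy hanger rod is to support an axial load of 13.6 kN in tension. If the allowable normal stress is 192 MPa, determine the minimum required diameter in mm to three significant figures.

9.50 mm

Required area A ≥ P/σ_allow = 13600/192 = 70.83 mm².
For a solid circular section, d ≥ √(4A/π) = 9.497 mm.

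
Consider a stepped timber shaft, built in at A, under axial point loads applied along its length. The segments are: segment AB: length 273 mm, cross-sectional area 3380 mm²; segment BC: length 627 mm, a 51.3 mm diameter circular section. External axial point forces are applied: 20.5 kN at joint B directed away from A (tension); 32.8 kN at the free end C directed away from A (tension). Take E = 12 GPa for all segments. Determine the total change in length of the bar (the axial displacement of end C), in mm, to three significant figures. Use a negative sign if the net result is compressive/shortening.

Internal axial forces (sectioning from the free end, tension +): N_BC = 32.8 kN, N_AB = 53.3 kN.
A_BC = 2067 mm².
δ_AB = 53300·273/(3380·12000) = 0.3588 mm
δ_BC = 32800·627/(2067·12000) = 0.8292 mm
δ = Σδ_i = 1.188 mm.

1.19 mm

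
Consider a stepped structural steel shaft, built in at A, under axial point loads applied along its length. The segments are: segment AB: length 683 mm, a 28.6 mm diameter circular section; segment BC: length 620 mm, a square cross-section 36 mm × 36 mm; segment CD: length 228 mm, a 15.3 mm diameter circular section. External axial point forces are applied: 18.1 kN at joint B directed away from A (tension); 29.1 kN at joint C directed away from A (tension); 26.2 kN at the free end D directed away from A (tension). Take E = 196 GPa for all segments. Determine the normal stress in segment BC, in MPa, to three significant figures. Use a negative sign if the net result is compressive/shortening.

42.7 MPa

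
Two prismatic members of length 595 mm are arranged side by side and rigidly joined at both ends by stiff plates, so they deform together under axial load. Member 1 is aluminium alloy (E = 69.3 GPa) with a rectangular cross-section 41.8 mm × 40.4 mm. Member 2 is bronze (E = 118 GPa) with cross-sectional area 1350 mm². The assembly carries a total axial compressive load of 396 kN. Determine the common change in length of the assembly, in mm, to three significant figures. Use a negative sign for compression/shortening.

-0.853 mm

A_1 = 1689 mm².
Equal strain + equilibrium ⇒ each member carries load in proportion to AE: A₁E₁ = 117000000 N, A₂E₂ = 159300000 N, ΣAE = 276300000 N.
δ = PL/ΣAE = -396000·595/276300000 = -0.8527 mm.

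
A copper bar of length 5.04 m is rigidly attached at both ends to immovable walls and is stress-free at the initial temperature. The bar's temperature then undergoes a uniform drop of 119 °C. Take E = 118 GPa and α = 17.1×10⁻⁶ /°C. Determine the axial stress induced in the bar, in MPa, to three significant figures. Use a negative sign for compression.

240 MPa

Free thermal expansion αLΔT = 17.1e-6 · 5040 · -119 = -10.26 mm.
The walls impose strain ε = −(-10.26)/5040 = 2.0349e-03; σ = Eε = 118000 · 2.0349e-03 = 240.1 MPa.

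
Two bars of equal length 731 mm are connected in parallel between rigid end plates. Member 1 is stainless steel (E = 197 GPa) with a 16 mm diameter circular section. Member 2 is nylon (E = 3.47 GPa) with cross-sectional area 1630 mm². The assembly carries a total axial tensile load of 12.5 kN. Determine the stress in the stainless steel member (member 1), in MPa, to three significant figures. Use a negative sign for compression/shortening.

54.4 MPa

A_1 = 201.1 mm².
Equal strain + equilibrium ⇒ each member carries load in proportion to AE: A₁E₁ = 39610000 N, A₂E₂ = 5656000 N, ΣAE = 45270000 N.
σ₁ = P·E₁/ΣAE = 12500·197000/45270000 = 54.4 MPa.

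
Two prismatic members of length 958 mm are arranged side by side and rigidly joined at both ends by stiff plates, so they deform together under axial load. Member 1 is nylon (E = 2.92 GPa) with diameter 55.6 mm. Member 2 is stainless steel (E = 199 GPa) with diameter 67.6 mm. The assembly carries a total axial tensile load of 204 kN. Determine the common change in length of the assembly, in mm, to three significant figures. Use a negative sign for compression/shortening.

A_1 = 2428 mm².
A_2 = 3589 mm².
Equal strain + equilibrium ⇒ each member carries load in proportion to AE: A₁E₁ = 7090000 N, A₂E₂ = 714200000 N, ΣAE = 721300000 N.
δ = PL/ΣAE = 204000·958/721300000 = 0.2709 mm.

0.271 mm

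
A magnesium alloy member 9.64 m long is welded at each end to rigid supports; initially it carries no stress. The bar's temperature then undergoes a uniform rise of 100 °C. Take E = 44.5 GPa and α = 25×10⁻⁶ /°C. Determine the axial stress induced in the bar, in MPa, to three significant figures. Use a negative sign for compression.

Free thermal expansion αLΔT = 25e-6 · 9640 · 100 = 24.1 mm.
The walls impose strain ε = −(24.1)/9640 = -2.5000e-03; σ = Eε = 44500 · -2.5000e-03 = -111.2 MPa.

-111 MPa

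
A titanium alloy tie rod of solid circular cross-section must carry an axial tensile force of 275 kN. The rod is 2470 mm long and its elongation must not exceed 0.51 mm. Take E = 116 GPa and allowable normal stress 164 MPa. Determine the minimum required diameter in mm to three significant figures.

121 mm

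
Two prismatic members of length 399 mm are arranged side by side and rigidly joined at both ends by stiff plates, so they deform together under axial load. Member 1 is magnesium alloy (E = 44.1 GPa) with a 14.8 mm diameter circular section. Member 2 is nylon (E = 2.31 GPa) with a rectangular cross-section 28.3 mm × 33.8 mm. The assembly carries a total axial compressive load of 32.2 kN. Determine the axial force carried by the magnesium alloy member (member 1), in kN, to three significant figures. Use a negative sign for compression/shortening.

-24.9 kN

A_1 = 172 mm².
A_2 = 956.5 mm².
Equal strain + equilibrium ⇒ each member carries load in proportion to AE: A₁E₁ = 7587000 N, A₂E₂ = 2210000 N, ΣAE = 9796000 N.
F₁ = P·A₁E₁/ΣAE = -32200·7587000/9796000 = -24940 N.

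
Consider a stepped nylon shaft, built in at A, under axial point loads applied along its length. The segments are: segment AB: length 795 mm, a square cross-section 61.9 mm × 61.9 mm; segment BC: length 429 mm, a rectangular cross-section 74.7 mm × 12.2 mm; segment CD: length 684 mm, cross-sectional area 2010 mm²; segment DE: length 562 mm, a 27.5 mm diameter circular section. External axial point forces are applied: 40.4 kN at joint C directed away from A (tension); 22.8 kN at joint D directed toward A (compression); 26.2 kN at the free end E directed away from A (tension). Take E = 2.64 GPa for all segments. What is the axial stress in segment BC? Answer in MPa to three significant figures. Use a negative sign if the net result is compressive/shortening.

Internal axial forces (sectioning from the free end, tension +): N_DE = 26.2 kN, N_CD = 3.4 kN, N_BC = 43.8 kN, N_AB = 43.8 kN.
A_BC = 911.3 mm².
σ_BC = N_BC/A_BC = 43800/911.3 = 48.06 MPa.

48.1 MPa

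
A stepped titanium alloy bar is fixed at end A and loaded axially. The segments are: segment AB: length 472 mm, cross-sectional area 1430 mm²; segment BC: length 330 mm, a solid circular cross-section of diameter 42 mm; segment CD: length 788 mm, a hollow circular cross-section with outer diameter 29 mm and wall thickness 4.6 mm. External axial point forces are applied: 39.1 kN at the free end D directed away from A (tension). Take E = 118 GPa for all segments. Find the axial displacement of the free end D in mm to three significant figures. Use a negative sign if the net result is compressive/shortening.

0.929 mm

Internal axial forces (sectioning from the free end, tension +): N_CD = 39.1 kN, N_BC = 39.1 kN, N_AB = 39.1 kN.
A_BC = 1385 mm².
A_CD = 352.6 mm².
δ_AB = 39100·472/(1430·118000) = 0.1094 mm
δ_BC = 39100·330/(1385·118000) = 0.07893 mm
δ_CD = 39100·788/(352.6·118000) = 0.7405 mm
δ = Σδ_i = 0.9288 mm.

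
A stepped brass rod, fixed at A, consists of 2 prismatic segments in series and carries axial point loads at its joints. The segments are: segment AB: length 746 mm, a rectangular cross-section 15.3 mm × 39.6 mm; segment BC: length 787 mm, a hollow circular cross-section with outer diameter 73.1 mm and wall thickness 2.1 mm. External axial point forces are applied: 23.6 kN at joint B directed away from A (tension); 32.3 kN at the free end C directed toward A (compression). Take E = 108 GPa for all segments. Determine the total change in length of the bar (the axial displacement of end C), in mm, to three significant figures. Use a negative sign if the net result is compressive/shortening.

-0.602 mm

Internal axial forces (sectioning from the free end, tension +): N_BC = -32.3 kN, N_AB = -8.7 kN.
A_AB = 605.9 mm².
A_BC = 468.4 mm².
δ_AB = -8700·746/(605.9·108000) = -0.09919 mm
δ_BC = -32300·787/(468.4·108000) = -0.5025 mm
δ = Σδ_i = -0.6017 mm.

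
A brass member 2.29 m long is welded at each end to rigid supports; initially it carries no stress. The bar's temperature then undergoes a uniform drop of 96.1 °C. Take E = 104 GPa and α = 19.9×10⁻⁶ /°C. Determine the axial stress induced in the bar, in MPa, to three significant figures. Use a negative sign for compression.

199 MPa

Free thermal expansion αLΔT = 19.9e-6 · 2290 · -96.1 = -4.379 mm.
The walls impose strain ε = −(-4.379)/2290 = 1.9124e-03; σ = Eε = 104000 · 1.9124e-03 = 198.9 MPa.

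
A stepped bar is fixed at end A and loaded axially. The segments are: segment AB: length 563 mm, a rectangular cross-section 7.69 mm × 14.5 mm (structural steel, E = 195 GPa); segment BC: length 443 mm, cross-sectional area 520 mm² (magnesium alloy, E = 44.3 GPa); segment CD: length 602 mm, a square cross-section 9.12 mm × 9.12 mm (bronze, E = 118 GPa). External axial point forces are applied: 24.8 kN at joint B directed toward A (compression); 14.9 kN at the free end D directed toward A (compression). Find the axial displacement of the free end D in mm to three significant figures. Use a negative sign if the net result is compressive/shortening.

-2.23 mm

Internal axial forces (sectioning from the free end, tension +): N_CD = -14.9 kN, N_BC = -14.9 kN, N_AB = -39.7 kN.
A_AB = 111.5 mm².
A_CD = 83.17 mm².
δ_AB = -39700·563/(111.5·195000) = -1.028 mm
δ_BC = -14900·443/(520·44300) = -0.2865 mm
δ_CD = -14900·602/(83.17·118000) = -0.9139 mm
δ = Σδ_i = -2.228 mm.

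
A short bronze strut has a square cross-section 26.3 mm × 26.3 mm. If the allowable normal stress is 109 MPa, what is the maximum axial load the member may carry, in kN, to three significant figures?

75.4 kN

A = 691.7 mm².
P_max = σ_allow · A = 109 · 691.7 = 75390 N = 75.39 kN.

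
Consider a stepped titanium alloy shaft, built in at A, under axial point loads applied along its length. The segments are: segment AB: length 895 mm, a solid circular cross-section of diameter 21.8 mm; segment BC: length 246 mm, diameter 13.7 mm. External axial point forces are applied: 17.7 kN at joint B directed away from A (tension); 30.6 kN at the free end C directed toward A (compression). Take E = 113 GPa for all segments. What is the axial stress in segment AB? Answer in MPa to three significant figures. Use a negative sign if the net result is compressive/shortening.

-34.6 MPa

Internal axial forces (sectioning from the free end, tension +): N_BC = -30.6 kN, N_AB = -12.9 kN.
A_AB = 373.3 mm².
σ_AB = N_AB/A_AB = -12900/373.3 = -34.56 MPa.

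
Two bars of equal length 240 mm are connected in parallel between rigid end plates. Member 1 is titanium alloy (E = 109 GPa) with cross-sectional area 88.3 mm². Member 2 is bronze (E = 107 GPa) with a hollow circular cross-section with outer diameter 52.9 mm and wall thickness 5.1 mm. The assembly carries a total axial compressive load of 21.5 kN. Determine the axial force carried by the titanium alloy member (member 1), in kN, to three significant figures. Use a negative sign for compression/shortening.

-2.26 kN

A_2 = 765.9 mm².
Equal strain + equilibrium ⇒ each member carries load in proportion to AE: A₁E₁ = 9625000 N, A₂E₂ = 81950000 N, ΣAE = 91570000 N.
F₁ = P·A₁E₁/ΣAE = -21500·9625000/91570000 = -2260 N.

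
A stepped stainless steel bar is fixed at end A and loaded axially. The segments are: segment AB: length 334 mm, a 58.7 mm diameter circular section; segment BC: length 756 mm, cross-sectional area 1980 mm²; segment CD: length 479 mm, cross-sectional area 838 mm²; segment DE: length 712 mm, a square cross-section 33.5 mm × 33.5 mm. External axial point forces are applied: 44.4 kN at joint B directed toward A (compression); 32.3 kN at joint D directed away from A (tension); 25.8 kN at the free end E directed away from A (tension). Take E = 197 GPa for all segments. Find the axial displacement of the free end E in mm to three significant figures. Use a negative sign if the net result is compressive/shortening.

0.373 mm

Internal axial forces (sectioning from the free end, tension +): N_DE = 25.8 kN, N_CD = 58.1 kN, N_BC = 58.1 kN, N_AB = 13.7 kN.
A_AB = 2706 mm².
A_DE = 1122 mm².
δ_AB = 13700·334/(2706·197000) = 0.008583 mm
δ_BC = 58100·756/(1980·197000) = 0.1126 mm
δ_CD = 58100·479/(838·197000) = 0.1686 mm
δ_DE = 25800·712/(1122·197000) = 0.08309 mm
δ = Σδ_i = 0.3729 mm.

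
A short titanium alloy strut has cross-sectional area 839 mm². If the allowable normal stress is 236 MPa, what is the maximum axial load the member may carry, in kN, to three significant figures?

P_max = σ_allow · A = 236 · 839 = 198000 N = 198 kN.

198 kN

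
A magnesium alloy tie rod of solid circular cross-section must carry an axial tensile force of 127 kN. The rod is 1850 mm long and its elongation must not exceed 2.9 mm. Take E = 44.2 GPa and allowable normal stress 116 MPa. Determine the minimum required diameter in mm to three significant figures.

48.3 mm

Required area A ≥ P/σ_allow = 127000/116 = 1095 mm².
For a solid circular section, d ≥ √(4A/π) = 37.34 mm.
Elongation limit: A ≥ PL/(Eδ_allow) = 127000·1850/(44200·2.9) = 1833 mm² ⇒ d ≥ 48.31 mm.
The elongation limit governs.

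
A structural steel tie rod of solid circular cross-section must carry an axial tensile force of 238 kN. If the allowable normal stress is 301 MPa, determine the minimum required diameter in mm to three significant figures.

31.7 mm

Required area A ≥ P/σ_allow = 238000/301 = 790.7 mm².
For a solid circular section, d ≥ √(4A/π) = 31.73 mm.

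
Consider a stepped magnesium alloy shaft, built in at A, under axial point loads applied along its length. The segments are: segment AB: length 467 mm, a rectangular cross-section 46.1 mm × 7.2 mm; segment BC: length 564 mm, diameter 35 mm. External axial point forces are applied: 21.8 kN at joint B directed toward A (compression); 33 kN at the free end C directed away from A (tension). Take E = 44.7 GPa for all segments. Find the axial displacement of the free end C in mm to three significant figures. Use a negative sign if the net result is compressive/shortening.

0.785 mm

Internal axial forces (sectioning from the free end, tension +): N_BC = 33 kN, N_AB = 11.2 kN.
A_AB = 331.9 mm².
A_BC = 962.1 mm².
δ_AB = 11200·467/(331.9·44700) = 0.3525 mm
δ_BC = 33000·564/(962.1·44700) = 0.4328 mm
δ = Σδ_i = 0.7853 mm.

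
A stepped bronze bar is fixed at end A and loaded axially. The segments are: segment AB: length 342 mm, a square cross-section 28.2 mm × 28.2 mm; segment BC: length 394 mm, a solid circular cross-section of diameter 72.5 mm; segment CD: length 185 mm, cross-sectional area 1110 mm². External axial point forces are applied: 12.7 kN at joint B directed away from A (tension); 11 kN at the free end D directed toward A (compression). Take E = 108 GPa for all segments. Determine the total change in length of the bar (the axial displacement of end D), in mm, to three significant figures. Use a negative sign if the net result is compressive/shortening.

-0.0199 mm

Internal axial forces (sectioning from the free end, tension +): N_CD = -11 kN, N_BC = -11 kN, N_AB = 1.7 kN.
A_AB = 795.2 mm².
A_BC = 4128 mm².
δ_AB = 1700·342/(795.2·108000) = 0.006769 mm
δ_BC = -11000·394/(4128·108000) = -0.009721 mm
δ_CD = -11000·185/(1110·108000) = -0.01698 mm
δ = Σδ_i = -0.01993 mm.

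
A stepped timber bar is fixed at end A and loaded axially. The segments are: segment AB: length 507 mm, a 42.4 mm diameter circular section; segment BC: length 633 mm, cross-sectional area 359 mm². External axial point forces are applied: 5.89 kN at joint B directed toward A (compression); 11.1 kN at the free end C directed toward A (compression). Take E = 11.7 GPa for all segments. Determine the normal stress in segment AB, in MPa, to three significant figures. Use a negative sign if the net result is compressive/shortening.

-12.0 MPa

Internal axial forces (sectioning from the free end, tension +): N_BC = -11.1 kN, N_AB = -16.99 kN.
A_AB = 1412 mm².
σ_AB = N_AB/A_AB = -16990/1412 = -12.03 MPa.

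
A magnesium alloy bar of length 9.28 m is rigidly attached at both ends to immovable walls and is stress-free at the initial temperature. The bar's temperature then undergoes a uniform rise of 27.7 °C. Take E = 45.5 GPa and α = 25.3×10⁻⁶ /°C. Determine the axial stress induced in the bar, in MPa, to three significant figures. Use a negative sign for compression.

Free thermal expansion αLΔT = 25.3e-6 · 9280 · 27.7 = 6.504 mm.
The walls impose strain ε = −(6.504)/9280 = -7.0081e-04; σ = Eε = 45500 · -7.0081e-04 = -31.89 MPa.

-31.9 MPa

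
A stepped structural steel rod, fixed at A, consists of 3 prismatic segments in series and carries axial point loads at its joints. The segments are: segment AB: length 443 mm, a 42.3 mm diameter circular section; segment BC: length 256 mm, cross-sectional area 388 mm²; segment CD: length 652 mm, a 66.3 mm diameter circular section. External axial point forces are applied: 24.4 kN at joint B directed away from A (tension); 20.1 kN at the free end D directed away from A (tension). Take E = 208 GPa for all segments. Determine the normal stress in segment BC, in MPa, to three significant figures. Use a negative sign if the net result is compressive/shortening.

Internal axial forces (sectioning from the free end, tension +): N_CD = 20.1 kN, N_BC = 20.1 kN, N_AB = 44.5 kN.
σ_BC = N_BC/A_BC = 20100/388 = 51.8 MPa.

51.8 MPa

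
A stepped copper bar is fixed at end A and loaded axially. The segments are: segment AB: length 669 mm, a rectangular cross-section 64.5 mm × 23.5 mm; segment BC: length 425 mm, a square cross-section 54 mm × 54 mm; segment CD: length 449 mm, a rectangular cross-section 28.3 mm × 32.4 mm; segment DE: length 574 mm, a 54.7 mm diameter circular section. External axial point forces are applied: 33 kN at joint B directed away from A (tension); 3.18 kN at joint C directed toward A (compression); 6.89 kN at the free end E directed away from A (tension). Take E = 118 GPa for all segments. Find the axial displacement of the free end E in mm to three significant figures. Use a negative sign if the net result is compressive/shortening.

0.185 mm

Internal axial forces (sectioning from the free end, tension +): N_DE = 6.89 kN, N_CD = 6.89 kN, N_BC = 3.71 kN, N_AB = 36.71 kN.
A_AB = 1516 mm².
A_BC = 2916 mm².
A_CD = 916.9 mm².
A_DE = 2350 mm².
δ_AB = 36710·669/(1516·118000) = 0.1373 mm
δ_BC = 3710·425/(2916·118000) = 0.004582 mm
δ_CD = 6890·449/(916.9·118000) = 0.02859 mm
δ_DE = 6890·574/(2350·118000) = 0.01426 mm
δ = Σδ_i = 0.1847 mm.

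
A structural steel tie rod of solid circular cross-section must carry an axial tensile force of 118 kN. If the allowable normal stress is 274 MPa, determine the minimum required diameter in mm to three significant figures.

Required area A ≥ P/σ_allow = 118000/274 = 430.7 mm².
For a solid circular section, d ≥ √(4A/π) = 23.42 mm.

23.4 mm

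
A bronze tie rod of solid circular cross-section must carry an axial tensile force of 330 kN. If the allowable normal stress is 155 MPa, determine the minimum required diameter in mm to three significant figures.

52.1 mm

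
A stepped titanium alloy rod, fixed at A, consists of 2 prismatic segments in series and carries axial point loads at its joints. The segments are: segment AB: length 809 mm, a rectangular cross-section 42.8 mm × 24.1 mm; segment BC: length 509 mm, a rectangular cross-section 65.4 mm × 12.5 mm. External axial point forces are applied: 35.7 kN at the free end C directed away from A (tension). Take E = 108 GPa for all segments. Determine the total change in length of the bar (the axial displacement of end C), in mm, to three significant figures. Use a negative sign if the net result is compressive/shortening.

0.465 mm

Internal axial forces (sectioning from the free end, tension +): N_BC = 35.7 kN, N_AB = 35.7 kN.
A_AB = 1031 mm².
A_BC = 817.5 mm².
δ_AB = 35700·809/(1031·108000) = 0.2593 mm
δ_BC = 35700·509/(817.5·108000) = 0.2058 mm
δ = Σδ_i = 0.4651 mm.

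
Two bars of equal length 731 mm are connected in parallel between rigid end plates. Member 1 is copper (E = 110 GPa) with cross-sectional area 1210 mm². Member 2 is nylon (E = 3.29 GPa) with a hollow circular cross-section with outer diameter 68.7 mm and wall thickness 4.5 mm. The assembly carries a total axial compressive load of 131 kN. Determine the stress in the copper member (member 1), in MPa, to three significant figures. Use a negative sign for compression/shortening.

A_2 = 907.6 mm².
Equal strain + equilibrium ⇒ each member carries load in proportion to AE: A₁E₁ = 133100000 N, A₂E₂ = 2986000 N, ΣAE = 136100000 N.
σ₁ = P·E₁/ΣAE = -131000·110000/136100000 = -105.9 MPa.

-106 MPa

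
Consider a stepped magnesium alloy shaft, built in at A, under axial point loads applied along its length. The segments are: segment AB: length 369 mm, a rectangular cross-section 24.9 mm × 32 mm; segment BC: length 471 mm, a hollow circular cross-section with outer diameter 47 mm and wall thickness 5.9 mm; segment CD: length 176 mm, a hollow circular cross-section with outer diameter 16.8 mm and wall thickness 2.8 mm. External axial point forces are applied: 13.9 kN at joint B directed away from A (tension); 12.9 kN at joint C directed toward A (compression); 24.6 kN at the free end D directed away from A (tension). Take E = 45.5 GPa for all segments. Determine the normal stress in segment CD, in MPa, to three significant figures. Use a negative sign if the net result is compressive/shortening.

Internal axial forces (sectioning from the free end, tension +): N_CD = 24.6 kN, N_BC = 11.7 kN, N_AB = 25.6 kN.
A_CD = 123.2 mm².
σ_CD = N_CD/A_CD = 24600/123.2 = 199.8 MPa.

200 MPa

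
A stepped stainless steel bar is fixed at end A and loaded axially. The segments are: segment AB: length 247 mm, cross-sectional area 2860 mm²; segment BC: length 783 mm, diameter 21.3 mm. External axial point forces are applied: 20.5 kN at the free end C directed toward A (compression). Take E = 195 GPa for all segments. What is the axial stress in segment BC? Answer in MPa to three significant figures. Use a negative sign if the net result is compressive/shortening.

Internal axial forces (sectioning from the free end, tension +): N_BC = -20.5 kN, N_AB = -20.5 kN.
A_BC = 356.3 mm².
σ_BC = N_BC/A_BC = -20500/356.3 = -57.53 MPa.

-57.5 MPa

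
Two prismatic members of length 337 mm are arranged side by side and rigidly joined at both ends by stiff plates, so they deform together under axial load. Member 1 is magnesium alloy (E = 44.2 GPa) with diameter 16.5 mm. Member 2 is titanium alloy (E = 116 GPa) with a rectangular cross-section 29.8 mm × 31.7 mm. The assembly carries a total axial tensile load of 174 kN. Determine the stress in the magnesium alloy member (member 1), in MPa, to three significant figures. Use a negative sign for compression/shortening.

64.6 MPa

A_1 = 213.8 mm².
A_2 = 944.7 mm².
Equal strain + equilibrium ⇒ each member carries load in proportion to AE: A₁E₁ = 9451000 N, A₂E₂ = 109600000 N, ΣAE = 119000000 N.
σ₁ = P·E₁/ΣAE = 174000·44200/119000000 = 64.61 MPa.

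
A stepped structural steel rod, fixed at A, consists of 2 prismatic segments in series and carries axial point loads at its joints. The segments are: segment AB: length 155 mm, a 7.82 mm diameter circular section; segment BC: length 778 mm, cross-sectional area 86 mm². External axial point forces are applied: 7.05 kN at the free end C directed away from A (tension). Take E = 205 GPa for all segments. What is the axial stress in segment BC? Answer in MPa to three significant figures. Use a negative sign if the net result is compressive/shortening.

82.0 MPa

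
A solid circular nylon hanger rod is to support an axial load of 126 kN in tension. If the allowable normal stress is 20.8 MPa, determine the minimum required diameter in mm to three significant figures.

Required area A ≥ P/σ_allow = 126000/20.8 = 6058 mm².
For a solid circular section, d ≥ √(4A/π) = 87.82 mm.

87.8 mm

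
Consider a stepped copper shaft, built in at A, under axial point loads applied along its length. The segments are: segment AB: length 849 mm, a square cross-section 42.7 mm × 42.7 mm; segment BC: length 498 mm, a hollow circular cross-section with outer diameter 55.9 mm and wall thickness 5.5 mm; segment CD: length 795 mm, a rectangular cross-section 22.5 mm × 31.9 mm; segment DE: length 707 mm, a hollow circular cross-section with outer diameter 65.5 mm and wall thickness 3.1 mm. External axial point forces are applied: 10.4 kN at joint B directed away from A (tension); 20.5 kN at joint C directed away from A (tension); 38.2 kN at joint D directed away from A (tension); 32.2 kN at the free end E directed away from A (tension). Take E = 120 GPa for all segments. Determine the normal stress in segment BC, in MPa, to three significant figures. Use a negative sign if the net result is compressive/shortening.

Internal axial forces (sectioning from the free end, tension +): N_DE = 32.2 kN, N_CD = 70.4 kN, N_BC = 90.9 kN, N_AB = 101.3 kN.
A_BC = 870.8 mm².
σ_BC = N_BC/A_BC = 90900/870.8 = 104.4 MPa.

104 MPa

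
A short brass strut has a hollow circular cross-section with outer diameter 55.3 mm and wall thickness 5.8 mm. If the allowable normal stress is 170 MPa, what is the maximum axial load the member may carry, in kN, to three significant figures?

153 kN

A = 902 mm².
P_max = σ_allow · A = 170 · 902 = 153300 N = 153.3 kN.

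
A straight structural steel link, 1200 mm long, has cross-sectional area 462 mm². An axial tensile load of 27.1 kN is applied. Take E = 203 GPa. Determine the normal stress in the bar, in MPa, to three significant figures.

58.7 MPa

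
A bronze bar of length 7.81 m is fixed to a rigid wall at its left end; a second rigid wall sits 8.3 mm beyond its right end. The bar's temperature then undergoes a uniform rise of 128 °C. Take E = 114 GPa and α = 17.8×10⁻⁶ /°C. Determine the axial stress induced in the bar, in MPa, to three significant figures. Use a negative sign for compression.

-139 MPa

Free thermal expansion αLΔT = 17.8e-6 · 7810 · 128 = 17.79 mm.
The walls engage after the gap closes; constrained expansion = 17.79 − 8.3 = 9.494 mm.
The walls impose strain ε = −(9.494)/7810 = -1.2157e-03; σ = Eε = 114000 · -1.2157e-03 = -138.6 MPa.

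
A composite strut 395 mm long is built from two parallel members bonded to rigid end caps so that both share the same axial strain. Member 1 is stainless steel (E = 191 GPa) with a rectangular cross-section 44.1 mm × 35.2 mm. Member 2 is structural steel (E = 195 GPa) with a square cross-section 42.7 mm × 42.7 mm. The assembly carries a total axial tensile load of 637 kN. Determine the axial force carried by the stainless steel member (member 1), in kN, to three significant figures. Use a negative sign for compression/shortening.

290 kN

A_1 = 1552 mm².
A_2 = 1823 mm².
Equal strain + equilibrium ⇒ each member carries load in proportion to AE: A₁E₁ = 296500000 N, A₂E₂ = 355500000 N, ΣAE = 652000000 N.
F₁ = P·A₁E₁/ΣAE = 637000·296500000/652000000 = 289700 N.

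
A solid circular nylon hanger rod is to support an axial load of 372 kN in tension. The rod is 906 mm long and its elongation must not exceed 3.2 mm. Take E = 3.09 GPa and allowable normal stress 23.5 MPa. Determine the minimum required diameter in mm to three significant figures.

Required area A ≥ P/σ_allow = 372000/23.5 = 15830 mm².
For a solid circular section, d ≥ √(4A/π) = 142 mm.
Elongation limit: A ≥ PL/(Eδ_allow) = 372000·906/(3090·3.2) = 34080 mm² ⇒ d ≥ 208.3 mm.
The elongation limit governs.

208 mm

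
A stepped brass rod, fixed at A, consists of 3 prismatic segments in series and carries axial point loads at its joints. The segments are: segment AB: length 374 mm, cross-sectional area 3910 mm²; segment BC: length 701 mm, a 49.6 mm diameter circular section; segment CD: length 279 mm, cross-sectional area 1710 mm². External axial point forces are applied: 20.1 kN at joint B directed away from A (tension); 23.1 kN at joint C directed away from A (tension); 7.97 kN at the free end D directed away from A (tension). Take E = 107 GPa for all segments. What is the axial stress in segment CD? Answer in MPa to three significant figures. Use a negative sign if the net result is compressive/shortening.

4.66 MPa

Internal axial forces (sectioning from the free end, tension +): N_CD = 7.97 kN, N_BC = 31.07 kN, N_AB = 51.17 kN.
σ_CD = N_CD/A_CD = 7970/1710 = 4.661 MPa.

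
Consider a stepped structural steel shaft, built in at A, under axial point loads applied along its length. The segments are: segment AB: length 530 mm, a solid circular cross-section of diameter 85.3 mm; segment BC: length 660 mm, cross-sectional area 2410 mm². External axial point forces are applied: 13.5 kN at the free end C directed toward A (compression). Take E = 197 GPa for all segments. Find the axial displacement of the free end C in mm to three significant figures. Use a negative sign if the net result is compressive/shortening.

Internal axial forces (sectioning from the free end, tension +): N_BC = -13.5 kN, N_AB = -13.5 kN.
A_AB = 5715 mm².
δ_AB = -13500·530/(5715·197000) = -0.006356 mm
δ_BC = -13500·660/(2410·197000) = -0.01877 mm
δ = Σδ_i = -0.02512 mm.

-0.0251 mm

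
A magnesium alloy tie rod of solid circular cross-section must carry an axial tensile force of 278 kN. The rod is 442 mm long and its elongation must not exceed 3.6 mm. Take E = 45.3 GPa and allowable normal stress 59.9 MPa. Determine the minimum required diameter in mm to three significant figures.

76.9 mm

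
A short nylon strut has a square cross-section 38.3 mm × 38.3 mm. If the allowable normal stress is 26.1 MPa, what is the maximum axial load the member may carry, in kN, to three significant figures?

A = 1467 mm².
P_max = σ_allow · A = 26.1 · 1467 = 38290 N = 38.29 kN.

38.3 kN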